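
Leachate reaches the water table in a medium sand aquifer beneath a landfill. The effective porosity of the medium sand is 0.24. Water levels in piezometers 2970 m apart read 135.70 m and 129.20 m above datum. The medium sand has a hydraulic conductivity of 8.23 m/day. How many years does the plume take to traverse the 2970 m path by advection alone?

108

Hydraulic gradient i = (135.70 − 129.20) / 2970 = 6.5 / 2970 = 0.002189.
Darcy flux q = K · i = 8.230 × 0.002189 = 0.01801 m/day.
Seepage velocity v = q / n_e = 0.01801 / 0.24 = 0.07505 m/day.
Travel time t = L / v = 2970 / 0.07505 = 39574 days = 108.3 years.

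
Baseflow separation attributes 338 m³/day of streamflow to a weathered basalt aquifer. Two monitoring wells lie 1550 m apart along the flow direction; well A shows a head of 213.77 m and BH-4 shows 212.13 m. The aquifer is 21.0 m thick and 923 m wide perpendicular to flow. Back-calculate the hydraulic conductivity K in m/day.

16.5

Cross-sectional area A = 923 × 21.0 = 19383 m².
Hydraulic gradient i = (213.77 − 212.13) / 1550 = 1.64 / 1550 = 0.001058.
From Q = K·A·i, K = Q / (A·i) = 338 / (19383 × 0.001058) = 16.48 m/day.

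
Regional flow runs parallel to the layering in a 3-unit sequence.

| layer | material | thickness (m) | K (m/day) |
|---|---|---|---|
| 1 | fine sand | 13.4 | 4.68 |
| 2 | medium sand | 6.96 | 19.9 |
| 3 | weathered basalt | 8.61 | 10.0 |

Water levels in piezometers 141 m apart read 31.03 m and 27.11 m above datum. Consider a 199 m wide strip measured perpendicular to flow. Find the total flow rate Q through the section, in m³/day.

1590

Flow is parallel to layering, so each bed carries its own Darcy discharge and the transmissivities add.
Σ(K_i·b_i) = 4.68×13.4 + 19.9×6.96 + 10.0×8.61 = 287.3 m²/day.
Hydraulic gradient i = (31.03 − 27.11) / 141 = 3.92 / 141 = 0.02780.
Q = Σ(K_i·b_i) · W · i = 287.3 × 199 × 0.02780 = 1590 m³/day.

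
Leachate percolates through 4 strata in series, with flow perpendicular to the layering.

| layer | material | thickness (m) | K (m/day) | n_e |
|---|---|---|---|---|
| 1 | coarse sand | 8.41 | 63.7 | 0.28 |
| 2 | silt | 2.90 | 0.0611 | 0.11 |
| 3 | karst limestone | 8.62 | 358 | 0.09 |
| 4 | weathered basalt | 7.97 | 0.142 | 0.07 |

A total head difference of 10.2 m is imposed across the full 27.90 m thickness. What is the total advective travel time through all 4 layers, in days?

40.8

With flow normal to the layers, continuity requires the same specific discharge q through every layer.
Σ(b_i/K_i) = 8.41/63.7 + 2.90/0.0611 + 8.62/358 + 7.97/0.142 = 103.7 d.
q = Δh / Σ(b_i/K_i) = 10.2 / 103.7 = 0.09832 m/day.
In each layer the seepage velocity is v_i = q/n_i, so the layer transit time is t_i = b_i·n_i / q:
  layer 1 (coarse sand): t_1 = 8.41 × 0.28 / 0.09832 = 23.95 d
  layer 2 (silt): t_2 = 2.90 × 0.11 / 0.09832 = 3.245 d
  layer 3 (karst limestone): t_3 = 8.62 × 0.09 / 0.09832 = 7.891 d
  layer 4 (weathered basalt): t_4 = 7.97 × 0.07 / 0.09832 = 5.675 d
Total t = Σ t_i = 40.76 days.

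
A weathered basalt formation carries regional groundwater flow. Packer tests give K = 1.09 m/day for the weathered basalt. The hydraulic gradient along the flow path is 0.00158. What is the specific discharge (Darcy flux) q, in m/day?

Hydraulic gradient i = 0.00158.
Specific discharge q = K · i = 1.090 × 0.001580 = 0.001722 m/day.

0.00172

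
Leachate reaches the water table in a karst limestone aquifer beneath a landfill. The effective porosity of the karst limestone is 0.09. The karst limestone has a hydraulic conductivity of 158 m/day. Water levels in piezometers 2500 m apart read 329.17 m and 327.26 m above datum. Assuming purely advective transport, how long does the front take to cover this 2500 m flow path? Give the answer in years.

Hydraulic gradient i = (329.17 − 327.26) / 2500 = 1.91 / 2500 = 0.0007640.
Darcy flux q = K · i = 158.0 × 0.0007640 = 0.1207 m/day.
Seepage velocity v = q / n_e = 0.1207 / 0.09 = 1.341 m/day.
Travel time t = L / v = 2500 / 1.341 = 1864 days = 5.103 years.

5.10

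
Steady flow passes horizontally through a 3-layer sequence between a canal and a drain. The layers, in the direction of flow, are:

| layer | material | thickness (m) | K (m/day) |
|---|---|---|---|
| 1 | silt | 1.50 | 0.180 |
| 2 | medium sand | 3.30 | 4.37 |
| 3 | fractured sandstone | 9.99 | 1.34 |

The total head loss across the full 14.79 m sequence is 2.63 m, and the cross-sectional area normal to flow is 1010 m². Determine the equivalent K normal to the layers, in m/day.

Flow is perpendicular to layering, so the layers act in series and the equivalent K is the thickness-weighted harmonic mean.
Total thickness L = 1.50 + 3.30 + 9.99 = 14.79 m.
Σ(b_i/K_i) = 1.50/0.180 + 3.30/4.37 + 9.99/1.34 = 16.54 d.
K_eq = L / Σ(b_i/K_i) = 14.79 / 16.54 = 0.8940 m/day.

0.894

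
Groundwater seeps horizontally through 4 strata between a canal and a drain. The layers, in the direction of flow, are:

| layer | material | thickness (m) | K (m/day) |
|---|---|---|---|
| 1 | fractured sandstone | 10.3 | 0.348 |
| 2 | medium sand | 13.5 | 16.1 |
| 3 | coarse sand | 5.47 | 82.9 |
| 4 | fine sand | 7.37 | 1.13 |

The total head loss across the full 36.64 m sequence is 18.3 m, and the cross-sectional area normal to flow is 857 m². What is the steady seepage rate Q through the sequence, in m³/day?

Flow is perpendicular to layering, so the layers act in series and the equivalent K is the thickness-weighted harmonic mean.
Total thickness L = 10.3 + 13.5 + 5.47 + 7.37 = 36.64 m.
Σ(b_i/K_i) = 10.3/0.348 + 13.5/16.1 + 5.47/82.9 + 7.37/1.13 = 37.02 d.
K_eq = L / Σ(b_i/K_i) = 36.64 / 37.02 = 0.9896 m/day.
Q = K_eq · A · (Δh/L) = 0.9896 × 857 × (18.3/36.64) = 423.6 m³/day.

424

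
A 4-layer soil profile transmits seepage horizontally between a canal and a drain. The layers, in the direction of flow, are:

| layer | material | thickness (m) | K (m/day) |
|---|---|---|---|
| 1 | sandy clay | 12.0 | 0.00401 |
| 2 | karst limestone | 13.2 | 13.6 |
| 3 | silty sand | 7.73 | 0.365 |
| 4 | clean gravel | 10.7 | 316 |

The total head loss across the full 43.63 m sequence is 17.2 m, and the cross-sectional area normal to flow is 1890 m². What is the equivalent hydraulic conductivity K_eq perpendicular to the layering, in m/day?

Flow is perpendicular to layering, so the layers act in series and the equivalent K is the thickness-weighted harmonic mean.
Total thickness L = 12.0 + 13.2 + 7.73 + 10.7 = 43.63 m.
Σ(b_i/K_i) = 12.0/0.00401 + 13.2/13.6 + 7.73/0.365 + 10.7/316 = 3015 d.
K_eq = L / Σ(b_i/K_i) = 43.63 / 3015 = 0.01447 m/day.

0.0145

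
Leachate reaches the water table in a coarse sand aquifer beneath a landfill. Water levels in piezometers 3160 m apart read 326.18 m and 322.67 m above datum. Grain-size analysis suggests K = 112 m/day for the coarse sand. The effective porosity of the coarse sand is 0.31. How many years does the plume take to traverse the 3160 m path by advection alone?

Hydraulic gradient i = (326.18 − 322.67) / 3160 = 3.51 / 3160 = 0.001111.
Darcy flux q = K · i = 112.0 × 0.001111 = 0.1244 m/day.
Seepage velocity v = q / n_e = 0.1244 / 0.31 = 0.4013 m/day.
Travel time t = L / v = 3160 / 0.4013 = 7874 days = 21.56 years.

21.6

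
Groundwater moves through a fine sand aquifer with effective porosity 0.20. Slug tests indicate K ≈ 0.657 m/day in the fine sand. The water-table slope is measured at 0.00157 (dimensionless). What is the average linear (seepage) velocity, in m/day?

Hydraulic gradient i = 0.00157.
Darcy flux q = K · i = 0.6570 × 0.001570 = 0.001031 m/day.
Seepage velocity v = q / n_e = 0.001031 / 0.20 = 0.005157 m/day.

0.00516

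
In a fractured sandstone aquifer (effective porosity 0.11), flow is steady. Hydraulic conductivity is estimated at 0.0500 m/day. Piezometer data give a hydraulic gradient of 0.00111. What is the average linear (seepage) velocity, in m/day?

0.000505

Hydraulic gradient i = 0.00111.
Darcy flux q = K · i = 0.05000 × 0.001110 = 5.550e-05 m/day.
Seepage velocity v = q / n_e = 5.550e-05 / 0.11 = 0.0005045 m/day.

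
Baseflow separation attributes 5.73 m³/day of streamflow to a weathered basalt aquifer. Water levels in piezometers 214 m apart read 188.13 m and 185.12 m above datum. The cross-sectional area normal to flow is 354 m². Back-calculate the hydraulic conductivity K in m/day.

Hydraulic gradient i = (188.13 − 185.12) / 214 = 3.01 / 214 = 0.01407.
From Q = K·A·i, K = Q / (A·i) = 5.73 / (354.0 × 0.01407) = 1.151 m/day.

1.15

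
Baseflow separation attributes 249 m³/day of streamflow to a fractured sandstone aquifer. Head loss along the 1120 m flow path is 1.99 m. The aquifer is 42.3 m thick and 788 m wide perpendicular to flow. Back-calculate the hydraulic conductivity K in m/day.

Cross-sectional area A = 788 × 42.3 = 33332 m².
Hydraulic gradient i = Δh / L = 1.99 / 1120 = 0.001777.
From Q = K·A·i, K = Q / (A·i) = 249 / (33332 × 0.001777) = 4.204 m/day.

4.20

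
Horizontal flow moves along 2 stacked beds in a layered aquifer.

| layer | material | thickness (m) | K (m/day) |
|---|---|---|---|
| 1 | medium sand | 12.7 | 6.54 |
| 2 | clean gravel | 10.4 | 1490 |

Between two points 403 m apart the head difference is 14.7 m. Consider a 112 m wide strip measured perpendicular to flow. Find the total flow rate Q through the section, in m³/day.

Flow is parallel to layering, so each bed carries its own Darcy discharge and the transmissivities add.
Σ(K_i·b_i) = 6.54×12.7 + 1490×10.4 = 15579 m²/day.
Hydraulic gradient i = Δh / L = 14.7 / 403 = 0.03648.
Q = Σ(K_i·b_i) · W · i = 15579 × 112 × 0.03648 = 63646 m³/day.

63600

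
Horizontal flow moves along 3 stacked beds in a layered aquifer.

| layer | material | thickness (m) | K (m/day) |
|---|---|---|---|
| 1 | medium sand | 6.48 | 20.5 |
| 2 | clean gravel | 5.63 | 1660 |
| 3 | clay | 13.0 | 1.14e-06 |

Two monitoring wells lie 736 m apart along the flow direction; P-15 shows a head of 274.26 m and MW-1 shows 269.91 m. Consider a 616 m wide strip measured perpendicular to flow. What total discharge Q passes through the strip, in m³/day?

Flow is parallel to layering, so each bed carries its own Darcy discharge and the transmissivities add.
Σ(K_i·b_i) = 20.5×6.48 + 1660×5.63 + 1.14e-06×13.0 = 9479 m²/day.
Hydraulic gradient i = (274.26 − 269.91) / 736 = 4.35 / 736 = 0.005910.
Q = Σ(K_i·b_i) · W · i = 9479 × 616 × 0.005910 = 34509 m³/day.

34500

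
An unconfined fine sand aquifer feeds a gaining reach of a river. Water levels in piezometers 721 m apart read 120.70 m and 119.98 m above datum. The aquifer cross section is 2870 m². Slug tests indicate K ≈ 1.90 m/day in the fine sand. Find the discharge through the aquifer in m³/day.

5.45

Hydraulic gradient i = (120.70 − 119.98) / 721 = 0.72 / 721 = 0.0009986.
Darcy's law: Q = K · A · i = 1.900 × 2870 × 0.0009986 = 5.445 m³/day.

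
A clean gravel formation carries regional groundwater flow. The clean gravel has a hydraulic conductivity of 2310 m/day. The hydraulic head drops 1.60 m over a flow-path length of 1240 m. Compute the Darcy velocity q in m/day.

2.98

Hydraulic gradient i = Δh / L = 1.60 / 1240 = 0.001290.
Specific discharge q = K · i = 2310 × 0.001290 = 2.981 m/day.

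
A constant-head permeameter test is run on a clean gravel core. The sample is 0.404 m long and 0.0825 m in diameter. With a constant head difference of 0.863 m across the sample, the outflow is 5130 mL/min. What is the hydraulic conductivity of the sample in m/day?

Cross-sectional area A = π·(d/2)² = π × (0.0825/2)² = 0.005346 m².
Convert discharge: 5130 mL/min = 8.550e-05 m³/s.
Darcy's law rearranged: K = Q·L / (A·Δh) = 8.550e-05 × 0.404 / (0.005346 × 0.863) = 0.007488 m/s = 646.9 m/day.

647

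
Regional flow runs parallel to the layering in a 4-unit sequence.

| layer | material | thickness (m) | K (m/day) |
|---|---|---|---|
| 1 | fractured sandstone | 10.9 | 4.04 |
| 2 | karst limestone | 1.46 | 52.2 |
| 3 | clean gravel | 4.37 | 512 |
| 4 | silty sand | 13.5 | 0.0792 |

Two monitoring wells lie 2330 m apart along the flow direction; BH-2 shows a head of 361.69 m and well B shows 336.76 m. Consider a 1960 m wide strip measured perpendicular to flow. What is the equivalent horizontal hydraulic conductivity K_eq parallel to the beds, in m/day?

Flow is parallel to layering, so each bed carries its own Darcy discharge and the transmissivities add.
Σ(K_i·b_i) = 4.04×10.9 + 52.2×1.46 + 512×4.37 + 0.0792×13.5 = 2359 m²/day.
Total thickness b = 30.23 m, so K_eq = Σ(K_i·b_i)/b = 78.03 m/day.

78.0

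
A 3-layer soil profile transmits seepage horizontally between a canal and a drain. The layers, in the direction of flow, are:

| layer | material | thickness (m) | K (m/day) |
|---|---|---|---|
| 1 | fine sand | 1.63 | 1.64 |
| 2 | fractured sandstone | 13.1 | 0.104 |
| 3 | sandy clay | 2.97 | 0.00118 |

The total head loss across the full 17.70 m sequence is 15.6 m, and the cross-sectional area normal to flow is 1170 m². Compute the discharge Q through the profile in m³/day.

Flow is perpendicular to layering, so the layers act in series and the equivalent K is the thickness-weighted harmonic mean.
Total thickness L = 1.63 + 13.1 + 2.97 = 17.70 m.
Σ(b_i/K_i) = 1.63/1.64 + 13.1/0.104 + 2.97/0.00118 = 2644 d.
K_eq = L / Σ(b_i/K_i) = 17.70 / 2644 = 0.006695 m/day.
Q = K_eq · A · (Δh/L) = 0.006695 × 1170 × (15.6/17.70) = 6.903 m³/day.

6.90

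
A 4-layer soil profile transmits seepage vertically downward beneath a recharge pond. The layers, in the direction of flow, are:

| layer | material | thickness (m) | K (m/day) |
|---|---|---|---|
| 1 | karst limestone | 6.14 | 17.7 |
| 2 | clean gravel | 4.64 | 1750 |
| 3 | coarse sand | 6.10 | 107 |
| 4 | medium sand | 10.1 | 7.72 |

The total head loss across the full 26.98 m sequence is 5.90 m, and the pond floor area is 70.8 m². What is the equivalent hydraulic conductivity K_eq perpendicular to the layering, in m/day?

Flow is perpendicular to layering, so the layers act in series and the equivalent K is the thickness-weighted harmonic mean.
Total thickness L = 6.14 + 4.64 + 6.10 + 10.1 = 26.98 m.
Σ(b_i/K_i) = 6.14/17.7 + 4.64/1750 + 6.10/107 + 10.1/7.72 = 1.715 d.
K_eq = L / Σ(b_i/K_i) = 26.98 / 1.715 = 15.73 m/day.

15.7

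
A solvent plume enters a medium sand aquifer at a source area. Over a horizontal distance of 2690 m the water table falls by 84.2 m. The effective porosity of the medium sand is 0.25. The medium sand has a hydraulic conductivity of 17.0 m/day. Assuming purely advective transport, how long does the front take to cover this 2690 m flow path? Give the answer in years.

3.46

Hydraulic gradient i = Δh / L = 84.2 / 2690 = 0.03130.
Darcy flux q = K · i = 17.00 × 0.03130 = 0.5321 m/day.
Seepage velocity v = q / n_e = 0.5321 / 0.25 = 2.128 m/day.
Travel time t = L / v = 2690 / 2.128 = 1264 days = 3.460 years.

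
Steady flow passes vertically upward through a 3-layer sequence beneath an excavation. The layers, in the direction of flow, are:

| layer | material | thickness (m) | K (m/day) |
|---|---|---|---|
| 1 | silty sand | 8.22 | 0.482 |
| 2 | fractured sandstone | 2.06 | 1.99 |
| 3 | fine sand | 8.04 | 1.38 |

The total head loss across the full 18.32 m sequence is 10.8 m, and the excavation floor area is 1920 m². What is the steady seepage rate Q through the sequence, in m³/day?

867

Flow is perpendicular to layering, so the layers act in series and the equivalent K is the thickness-weighted harmonic mean.
Total thickness L = 8.22 + 2.06 + 8.04 = 18.32 m.
Σ(b_i/K_i) = 8.22/0.482 + 2.06/1.99 + 8.04/1.38 = 23.92 d.
K_eq = L / Σ(b_i/K_i) = 18.32 / 23.92 = 0.7660 m/day.
Q = K_eq · A · (Δh/L) = 0.7660 × 1920 × (10.8/18.32) = 867.1 m³/day.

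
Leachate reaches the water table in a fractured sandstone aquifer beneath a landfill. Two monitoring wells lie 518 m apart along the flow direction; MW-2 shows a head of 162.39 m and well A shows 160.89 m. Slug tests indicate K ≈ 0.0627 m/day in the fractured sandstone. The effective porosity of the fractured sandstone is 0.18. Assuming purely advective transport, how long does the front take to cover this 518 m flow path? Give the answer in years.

1410

Hydraulic gradient i = (162.39 − 160.89) / 518 = 1.5 / 518 = 0.002896.
Darcy flux q = K · i = 0.06270 × 0.002896 = 0.0001816 m/day.
Seepage velocity v = q / n_e = 0.0001816 / 0.18 = 0.001009 m/day.
Travel time t = L / v = 518 / 0.001009 = 5.135e+05 days = 1406 years.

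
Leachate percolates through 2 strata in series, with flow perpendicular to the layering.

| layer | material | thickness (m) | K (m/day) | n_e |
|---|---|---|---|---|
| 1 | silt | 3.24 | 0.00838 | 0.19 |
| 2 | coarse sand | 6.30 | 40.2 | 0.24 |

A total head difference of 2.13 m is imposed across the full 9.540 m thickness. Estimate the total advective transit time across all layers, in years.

With flow normal to the layers, continuity requires the same specific discharge q through every layer.
Σ(b_i/K_i) = 3.24/0.00838 + 6.30/40.2 = 386.8 d.
q = Δh / Σ(b_i/K_i) = 2.13 / 386.8 = 0.005507 m/day.
In each layer the seepage velocity is v_i = q/n_i, so the layer transit time is t_i = b_i·n_i / q:
  layer 1 (silt): t_1 = 3.24 × 0.19 / 0.005507 = 111.8 d
  layer 2 (coarse sand): t_2 = 6.30 × 0.24 / 0.005507 = 274.6 d
Total t = Σ t_i = 386.4 days = 1.058 years.

1.06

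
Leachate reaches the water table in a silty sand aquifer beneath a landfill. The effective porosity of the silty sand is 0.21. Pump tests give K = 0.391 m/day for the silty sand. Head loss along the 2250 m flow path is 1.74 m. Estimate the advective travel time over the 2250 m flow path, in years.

Hydraulic gradient i = Δh / L = 1.74 / 2250 = 0.0007733.
Darcy flux q = K · i = 0.3910 × 0.0007733 = 0.0003024 m/day.
Seepage velocity v = q / n_e = 0.0003024 / 0.21 = 0.001440 m/day.
Travel time t = L / v = 2250 / 0.001440 = 1.563e+06 days = 4278 years.

4280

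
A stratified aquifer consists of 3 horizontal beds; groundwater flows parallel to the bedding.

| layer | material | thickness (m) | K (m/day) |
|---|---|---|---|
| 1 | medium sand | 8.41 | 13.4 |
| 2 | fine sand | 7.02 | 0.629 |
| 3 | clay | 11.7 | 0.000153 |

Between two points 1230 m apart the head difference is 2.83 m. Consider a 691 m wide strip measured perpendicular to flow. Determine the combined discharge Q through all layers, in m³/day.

Flow is parallel to layering, so each bed carries its own Darcy discharge and the transmissivities add.
Σ(K_i·b_i) = 13.4×8.41 + 0.629×7.02 + 0.000153×11.7 = 117.1 m²/day.
Hydraulic gradient i = Δh / L = 2.83 / 1230 = 0.002301.
Q = Σ(K_i·b_i) · W · i = 117.1 × 691 × 0.002301 = 186.2 m³/day.

186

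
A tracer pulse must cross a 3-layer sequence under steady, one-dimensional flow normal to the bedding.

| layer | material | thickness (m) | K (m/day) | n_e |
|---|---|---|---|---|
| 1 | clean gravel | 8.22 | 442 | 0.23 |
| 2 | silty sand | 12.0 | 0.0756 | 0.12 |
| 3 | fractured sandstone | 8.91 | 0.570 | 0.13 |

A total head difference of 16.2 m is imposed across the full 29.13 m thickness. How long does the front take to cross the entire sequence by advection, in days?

With flow normal to the layers, continuity requires the same specific discharge q through every layer.
Σ(b_i/K_i) = 8.22/442 + 12.0/0.0756 + 8.91/0.570 = 174.4 d.
q = Δh / Σ(b_i/K_i) = 16.2 / 174.4 = 0.09290 m/day.
In each layer the seepage velocity is v_i = q/n_i, so the layer transit time is t_i = b_i·n_i / q:
  layer 1 (clean gravel): t_1 = 8.22 × 0.23 / 0.09290 = 20.35 d
  layer 2 (silty sand): t_2 = 12.0 × 0.12 / 0.09290 = 15.50 d
  layer 3 (fractured sandstone): t_3 = 8.91 × 0.13 / 0.09290 = 12.47 d
Total t = Σ t_i = 48.32 days.

48.3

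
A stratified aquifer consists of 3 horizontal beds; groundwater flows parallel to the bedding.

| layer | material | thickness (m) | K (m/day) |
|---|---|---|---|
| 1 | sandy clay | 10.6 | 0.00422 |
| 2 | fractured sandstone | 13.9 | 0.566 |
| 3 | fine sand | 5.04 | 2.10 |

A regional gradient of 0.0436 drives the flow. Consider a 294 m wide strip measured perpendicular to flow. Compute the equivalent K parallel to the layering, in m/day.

0.626

Flow is parallel to layering, so each bed carries its own Darcy discharge and the transmissivities add.
Σ(K_i·b_i) = 0.00422×10.6 + 0.566×13.9 + 2.10×5.04 = 18.50 m²/day.
Total thickness b = 29.54 m, so K_eq = Σ(K_i·b_i)/b = 0.6261 m/day.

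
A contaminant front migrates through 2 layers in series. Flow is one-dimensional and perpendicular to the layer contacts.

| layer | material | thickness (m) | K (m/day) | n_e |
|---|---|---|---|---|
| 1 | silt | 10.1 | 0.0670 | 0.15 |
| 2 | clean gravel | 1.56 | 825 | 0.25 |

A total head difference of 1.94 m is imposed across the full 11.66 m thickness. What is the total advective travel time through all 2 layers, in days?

With flow normal to the layers, continuity requires the same specific discharge q through every layer.
Σ(b_i/K_i) = 10.1/0.0670 + 1.56/825 = 150.7 d.
q = Δh / Σ(b_i/K_i) = 1.94 / 150.7 = 0.01287 m/day.
In each layer the seepage velocity is v_i = q/n_i, so the layer transit time is t_i = b_i·n_i / q:
  layer 1 (silt): t_1 = 10.1 × 0.15 / 0.01287 = 117.7 d
  layer 2 (clean gravel): t_2 = 1.56 × 0.25 / 0.01287 = 30.31 d
Total t = Σ t_i = 148.0 days.

148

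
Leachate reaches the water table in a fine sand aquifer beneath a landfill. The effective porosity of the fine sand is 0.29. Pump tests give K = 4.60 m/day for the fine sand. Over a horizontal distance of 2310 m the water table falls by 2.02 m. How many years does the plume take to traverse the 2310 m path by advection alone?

456

Hydraulic gradient i = Δh / L = 2.02 / 2310 = 0.0008745.
Darcy flux q = K · i = 4.600 × 0.0008745 = 0.004023 m/day.
Seepage velocity v = q / n_e = 0.004023 / 0.29 = 0.01387 m/day.
Travel time t = L / v = 2310 / 0.01387 = 1.665e+05 days = 456.0 years.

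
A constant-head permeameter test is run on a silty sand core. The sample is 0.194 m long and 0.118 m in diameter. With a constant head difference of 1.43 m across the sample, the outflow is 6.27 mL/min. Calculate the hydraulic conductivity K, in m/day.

0.112

Cross-sectional area A = π·(d/2)² = π × (0.118/2)² = 0.01094 m².
Convert discharge: 6.27 mL/min = 1.045e-07 m³/s.
Darcy's law rearranged: K = Q·L / (A·Δh) = 1.045e-07 × 0.194 / (0.01094 × 1.43) = 1.296e-06 m/s = 0.1120 m/day.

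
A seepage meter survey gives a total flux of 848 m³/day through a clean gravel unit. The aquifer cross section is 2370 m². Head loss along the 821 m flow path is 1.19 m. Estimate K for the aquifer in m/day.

247

Hydraulic gradient i = Δh / L = 1.19 / 821 = 0.001449.
From Q = K·A·i, K = Q / (A·i) = 848 / (2370 × 0.001449) = 246.9 m/day.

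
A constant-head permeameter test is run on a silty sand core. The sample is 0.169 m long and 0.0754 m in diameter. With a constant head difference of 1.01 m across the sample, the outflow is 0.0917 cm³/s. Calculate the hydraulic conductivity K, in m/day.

Cross-sectional area A = π·(d/2)² = π × (0.0754/2)² = 0.004465 m².
Convert discharge: 0.0917 cm³/s = 9.170e-08 m³/s.
Darcy's law rearranged: K = Q·L / (A·Δh) = 9.170e-08 × 0.169 / (0.004465 × 1.01) = 3.436e-06 m/s = 0.2969 m/day.

0.297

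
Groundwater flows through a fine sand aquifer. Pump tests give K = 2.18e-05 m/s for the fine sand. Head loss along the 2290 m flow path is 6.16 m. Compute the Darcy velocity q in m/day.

0.00507

Convert K: 2.18e-05 m/s × 86400 = 1.884 m/day.
Hydraulic gradient i = Δh / L = 6.16 / 2290 = 0.002690.
Specific discharge q = K · i = 1.884 × 0.002690 = 0.005067 m/day.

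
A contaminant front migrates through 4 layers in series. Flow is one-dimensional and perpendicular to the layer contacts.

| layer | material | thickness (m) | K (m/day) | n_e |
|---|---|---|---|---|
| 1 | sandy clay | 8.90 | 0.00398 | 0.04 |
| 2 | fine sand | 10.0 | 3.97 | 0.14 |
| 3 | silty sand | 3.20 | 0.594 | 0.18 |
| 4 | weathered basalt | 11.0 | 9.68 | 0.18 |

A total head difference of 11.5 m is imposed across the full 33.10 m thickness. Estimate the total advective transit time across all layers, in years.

With flow normal to the layers, continuity requires the same specific discharge q through every layer.
Σ(b_i/K_i) = 8.90/0.00398 + 10.0/3.97 + 3.20/0.594 + 11.0/9.68 = 2245 d.
q = Δh / Σ(b_i/K_i) = 11.5 / 2245 = 0.005122 m/day.
In each layer the seepage velocity is v_i = q/n_i, so the layer transit time is t_i = b_i·n_i / q:
  layer 1 (sandy clay): t_1 = 8.90 × 0.04 / 0.005122 = 69.50 d
  layer 2 (fine sand): t_2 = 10.0 × 0.14 / 0.005122 = 273.3 d
  layer 3 (silty sand): t_3 = 3.20 × 0.18 / 0.005122 = 112.5 d
  layer 4 (weathered basalt): t_4 = 11.0 × 0.18 / 0.005122 = 386.6 d
Total t = Σ t_i = 841.9 days = 2.305 years.

2.30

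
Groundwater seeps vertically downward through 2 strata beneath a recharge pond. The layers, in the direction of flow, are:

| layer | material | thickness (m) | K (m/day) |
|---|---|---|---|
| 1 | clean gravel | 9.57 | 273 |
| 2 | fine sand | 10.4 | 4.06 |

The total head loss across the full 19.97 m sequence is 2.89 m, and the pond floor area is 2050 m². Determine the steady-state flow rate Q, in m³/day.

2280

Flow is perpendicular to layering, so the layers act in series and the equivalent K is the thickness-weighted harmonic mean.
Total thickness L = 9.57 + 10.4 = 19.97 m.
Σ(b_i/K_i) = 9.57/273 + 10.4/4.06 = 2.597 d.
K_eq = L / Σ(b_i/K_i) = 19.97 / 2.597 = 7.691 m/day.
Q = K_eq · A · (Δh/L) = 7.691 × 2050 × (2.89/19.97) = 2282 m³/day.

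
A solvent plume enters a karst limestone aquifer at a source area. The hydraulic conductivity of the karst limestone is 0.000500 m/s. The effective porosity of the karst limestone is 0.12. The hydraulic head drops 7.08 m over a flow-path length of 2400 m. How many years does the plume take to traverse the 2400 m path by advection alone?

6.19

Convert K: 0.000500 m/s × 86400 = 43.20 m/day.
Hydraulic gradient i = Δh / L = 7.08 / 2400 = 0.002950.
Darcy flux q = K · i = 43.20 × 0.002950 = 0.1274 m/day.
Seepage velocity v = q / n_e = 0.1274 / 0.12 = 1.062 m/day.
Travel time t = L / v = 2400 / 1.062 = 2260 days = 6.187 years.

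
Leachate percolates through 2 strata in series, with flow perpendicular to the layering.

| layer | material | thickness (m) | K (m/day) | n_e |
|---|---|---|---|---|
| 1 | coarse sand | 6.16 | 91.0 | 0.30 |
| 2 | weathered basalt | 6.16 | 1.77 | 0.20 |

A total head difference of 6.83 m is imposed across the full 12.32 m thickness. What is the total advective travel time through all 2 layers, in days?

1.60

With flow normal to the layers, continuity requires the same specific discharge q through every layer.
Σ(b_i/K_i) = 6.16/91.0 + 6.16/1.77 = 3.548 d.
q = Δh / Σ(b_i/K_i) = 6.83 / 3.548 = 1.925 m/day.
In each layer the seepage velocity is v_i = q/n_i, so the layer transit time is t_i = b_i·n_i / q:
  layer 1 (coarse sand): t_1 = 6.16 × 0.30 / 1.925 = 0.9600 d
  layer 2 (weathered basalt): t_2 = 6.16 × 0.20 / 1.925 = 0.6400 d
Total t = Σ t_i = 1.600 days.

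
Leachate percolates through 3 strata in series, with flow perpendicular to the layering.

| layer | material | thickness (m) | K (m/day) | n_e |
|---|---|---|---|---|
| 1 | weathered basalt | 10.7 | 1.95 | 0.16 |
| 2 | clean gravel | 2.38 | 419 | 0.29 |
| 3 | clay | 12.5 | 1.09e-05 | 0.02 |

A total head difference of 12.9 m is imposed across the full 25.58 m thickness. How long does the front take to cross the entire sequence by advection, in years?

With flow normal to the layers, continuity requires the same specific discharge q through every layer.
Σ(b_i/K_i) = 10.7/1.95 + 2.38/419 + 12.5/1.09e-05 = 1.147e+06 d.
q = Δh / Σ(b_i/K_i) = 12.9 / 1.147e+06 = 1.125e-05 m/day.
In each layer the seepage velocity is v_i = q/n_i, so the layer transit time is t_i = b_i·n_i / q:
  layer 1 (weathered basalt): t_1 = 10.7 × 0.16 / 1.125e-05 = 1.522e+05 d
  layer 2 (clean gravel): t_2 = 2.38 × 0.29 / 1.125e-05 = 61358 d
  layer 3 (clay): t_3 = 12.5 × 0.02 / 1.125e-05 = 22225 d
Total t = Σ t_i = 2.358e+05 days = 645.5 years.

646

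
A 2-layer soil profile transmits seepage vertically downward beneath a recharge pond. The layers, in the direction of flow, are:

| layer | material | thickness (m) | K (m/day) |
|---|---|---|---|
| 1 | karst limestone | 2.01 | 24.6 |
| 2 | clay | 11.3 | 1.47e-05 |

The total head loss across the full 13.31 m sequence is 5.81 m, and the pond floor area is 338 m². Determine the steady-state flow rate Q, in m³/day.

0.00255

Flow is perpendicular to layering, so the layers act in series and the equivalent K is the thickness-weighted harmonic mean.
Total thickness L = 2.01 + 11.3 = 13.31 m.
Σ(b_i/K_i) = 2.01/24.6 + 11.3/1.47e-05 = 7.687e+05 d.
K_eq = L / Σ(b_i/K_i) = 13.31 / 7.687e+05 = 1.731e-05 m/day.
Q = K_eq · A · (Δh/L) = 1.731e-05 × 338 × (5.81/13.31) = 0.002555 m³/day.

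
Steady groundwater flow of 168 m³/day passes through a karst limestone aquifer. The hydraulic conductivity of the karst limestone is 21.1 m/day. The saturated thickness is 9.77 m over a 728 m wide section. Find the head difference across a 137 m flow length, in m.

0.153

Cross-sectional area A = 728 × 9.77 = 7113 m².
From Q = K·A·i, i = Q / (K·A) = 168 / (21.10 × 7113) = 0.001119.
Head loss Δh = i · L = 0.001119 × 137 = 0.1534 m.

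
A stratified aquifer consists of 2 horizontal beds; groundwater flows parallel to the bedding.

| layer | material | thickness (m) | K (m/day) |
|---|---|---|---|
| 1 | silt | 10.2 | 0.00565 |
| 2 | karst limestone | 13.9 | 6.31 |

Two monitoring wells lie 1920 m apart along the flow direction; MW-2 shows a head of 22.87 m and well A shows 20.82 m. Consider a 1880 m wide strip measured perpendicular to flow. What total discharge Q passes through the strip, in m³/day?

176

Flow is parallel to layering, so each bed carries its own Darcy discharge and the transmissivities add.
Σ(K_i·b_i) = 0.00565×10.2 + 6.31×13.9 = 87.77 m²/day.
Hydraulic gradient i = (22.87 − 20.82) / 1920 = 2.05 / 1920 = 0.001068.
Q = Σ(K_i·b_i) · W · i = 87.77 × 1880 × 0.001068 = 176.2 m³/day.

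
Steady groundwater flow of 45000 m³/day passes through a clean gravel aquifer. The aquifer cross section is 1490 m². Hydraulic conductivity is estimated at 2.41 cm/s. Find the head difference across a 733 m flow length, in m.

Convert K: 2.41 cm/s × 864 = 2082 m/day.
From Q = K·A·i, i = Q / (K·A) = 45000 / (2082 × 1490) = 0.01450.
Head loss Δh = i · L = 0.01450 × 733 = 10.63 m.

10.6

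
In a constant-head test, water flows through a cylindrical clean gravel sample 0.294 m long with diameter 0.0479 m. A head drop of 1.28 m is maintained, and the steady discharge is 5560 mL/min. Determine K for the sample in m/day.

1020

Cross-sectional area A = π·(d/2)² = π × (0.0479/2)² = 0.001802 m².
Convert discharge: 5560 mL/min = 9.267e-05 m³/s.
Darcy's law rearranged: K = Q·L / (A·Δh) = 9.267e-05 × 0.294 / (0.001802 × 1.28) = 0.01181 m/s = 1021 m/day.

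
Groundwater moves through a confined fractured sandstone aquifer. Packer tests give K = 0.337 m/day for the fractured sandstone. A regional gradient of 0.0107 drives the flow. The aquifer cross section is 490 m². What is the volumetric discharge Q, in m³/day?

1.77

Hydraulic gradient i = 0.0107.
Darcy's law: Q = K · A · i = 0.3370 × 490.0 × 0.01070 = 1.767 m³/day.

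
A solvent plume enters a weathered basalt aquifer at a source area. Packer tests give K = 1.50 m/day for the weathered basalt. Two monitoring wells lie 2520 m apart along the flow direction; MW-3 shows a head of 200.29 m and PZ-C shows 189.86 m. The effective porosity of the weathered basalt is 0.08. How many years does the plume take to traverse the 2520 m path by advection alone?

88.9

Hydraulic gradient i = (200.29 − 189.86) / 2520 = 10.43 / 2520 = 0.004139.
Darcy flux q = K · i = 1.500 × 0.004139 = 0.006208 m/day.
Seepage velocity v = q / n_e = 0.006208 / 0.08 = 0.07760 m/day.
Travel time t = L / v = 2520 / 0.07760 = 32472 days = 88.90 years.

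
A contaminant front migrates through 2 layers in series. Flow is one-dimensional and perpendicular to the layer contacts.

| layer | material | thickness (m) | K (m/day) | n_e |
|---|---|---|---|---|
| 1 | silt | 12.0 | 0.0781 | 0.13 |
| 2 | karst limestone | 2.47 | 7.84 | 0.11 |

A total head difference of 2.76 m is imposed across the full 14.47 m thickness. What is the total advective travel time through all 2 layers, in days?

With flow normal to the layers, continuity requires the same specific discharge q through every layer.
Σ(b_i/K_i) = 12.0/0.0781 + 2.47/7.84 = 154.0 d.
q = Δh / Σ(b_i/K_i) = 2.76 / 154.0 = 0.01793 m/day.
In each layer the seepage velocity is v_i = q/n_i, so the layer transit time is t_i = b_i·n_i / q:
  layer 1 (silt): t_1 = 12.0 × 0.13 / 0.01793 = 87.02 d
  layer 2 (karst limestone): t_2 = 2.47 × 0.11 / 0.01793 = 15.16 d
Total t = Σ t_i = 102.2 days.

102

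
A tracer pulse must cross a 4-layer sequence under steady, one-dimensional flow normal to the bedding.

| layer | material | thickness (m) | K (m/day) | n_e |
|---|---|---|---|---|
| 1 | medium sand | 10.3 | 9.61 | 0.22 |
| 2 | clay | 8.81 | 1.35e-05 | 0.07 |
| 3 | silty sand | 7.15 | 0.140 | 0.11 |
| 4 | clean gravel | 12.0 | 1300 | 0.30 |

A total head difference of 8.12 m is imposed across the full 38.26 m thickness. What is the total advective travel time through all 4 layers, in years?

1600

With flow normal to the layers, continuity requires the same specific discharge q through every layer.
Σ(b_i/K_i) = 10.3/9.61 + 8.81/1.35e-05 + 7.15/0.140 + 12.0/1300 = 6.526e+05 d.
q = Δh / Σ(b_i/K_i) = 8.12 / 6.526e+05 = 1.244e-05 m/day.
In each layer the seepage velocity is v_i = q/n_i, so the layer transit time is t_i = b_i·n_i / q:
  layer 1 (medium sand): t_1 = 10.3 × 0.22 / 1.244e-05 = 1.821e+05 d
  layer 2 (clay): t_2 = 8.81 × 0.07 / 1.244e-05 = 49567 d
  layer 3 (silty sand): t_3 = 7.15 × 0.11 / 1.244e-05 = 63215 d
  layer 4 (clean gravel): t_4 = 12.0 × 0.30 / 1.244e-05 = 2.893e+05 d
Total t = Σ t_i = 5.843e+05 days = 1600 years.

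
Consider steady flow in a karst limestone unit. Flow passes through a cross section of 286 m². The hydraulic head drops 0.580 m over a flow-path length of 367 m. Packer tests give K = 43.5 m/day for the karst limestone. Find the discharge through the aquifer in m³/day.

19.7

Hydraulic gradient i = Δh / L = 0.580 / 367 = 0.001580.
Darcy's law: Q = K · A · i = 43.50 × 286.0 × 0.001580 = 19.66 m³/day.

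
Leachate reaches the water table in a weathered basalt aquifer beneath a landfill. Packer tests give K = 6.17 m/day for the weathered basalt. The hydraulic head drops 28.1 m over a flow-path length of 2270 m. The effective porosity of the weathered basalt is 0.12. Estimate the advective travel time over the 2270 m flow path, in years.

9.76

Hydraulic gradient i = Δh / L = 28.1 / 2270 = 0.01238.
Darcy flux q = K · i = 6.170 × 0.01238 = 0.07638 m/day.
Seepage velocity v = q / n_e = 0.07638 / 0.12 = 0.6365 m/day.
Travel time t = L / v = 2270 / 0.6365 = 3566 days = 9.765 years.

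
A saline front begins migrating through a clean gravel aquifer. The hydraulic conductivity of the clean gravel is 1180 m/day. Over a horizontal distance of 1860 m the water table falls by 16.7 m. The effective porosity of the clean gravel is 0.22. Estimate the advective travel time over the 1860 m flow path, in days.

38.6

Hydraulic gradient i = Δh / L = 16.7 / 1860 = 0.008978.
Darcy flux q = K · i = 1180 × 0.008978 = 10.59 m/day.
Seepage velocity v = q / n_e = 10.59 / 0.22 = 48.16 m/day.
Travel time t = L / v = 1860 / 48.16 = 38.62 days.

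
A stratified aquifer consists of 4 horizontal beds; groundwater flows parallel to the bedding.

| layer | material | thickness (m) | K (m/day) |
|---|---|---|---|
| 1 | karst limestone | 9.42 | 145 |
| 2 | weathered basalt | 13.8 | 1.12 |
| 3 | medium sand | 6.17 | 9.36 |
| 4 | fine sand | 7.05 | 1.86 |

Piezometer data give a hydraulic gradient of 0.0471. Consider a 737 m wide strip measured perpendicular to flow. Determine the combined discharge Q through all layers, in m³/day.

Flow is parallel to layering, so each bed carries its own Darcy discharge and the transmissivities add.
Σ(K_i·b_i) = 145×9.42 + 1.12×13.8 + 9.36×6.17 + 1.86×7.05 = 1452 m²/day.
Hydraulic gradient i = 0.0471.
Q = Σ(K_i·b_i) · W · i = 1452 × 737 × 0.04710 = 50410 m³/day.

50400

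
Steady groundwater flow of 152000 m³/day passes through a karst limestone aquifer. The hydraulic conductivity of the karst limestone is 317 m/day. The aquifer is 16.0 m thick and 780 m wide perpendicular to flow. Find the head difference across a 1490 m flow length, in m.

Cross-sectional area A = 780 × 16.0 = 12480 m².
From Q = K·A·i, i = Q / (K·A) = 152000 / (317.0 × 12480) = 0.03842.
Head loss Δh = i · L = 0.03842 × 1490 = 57.25 m.

57.2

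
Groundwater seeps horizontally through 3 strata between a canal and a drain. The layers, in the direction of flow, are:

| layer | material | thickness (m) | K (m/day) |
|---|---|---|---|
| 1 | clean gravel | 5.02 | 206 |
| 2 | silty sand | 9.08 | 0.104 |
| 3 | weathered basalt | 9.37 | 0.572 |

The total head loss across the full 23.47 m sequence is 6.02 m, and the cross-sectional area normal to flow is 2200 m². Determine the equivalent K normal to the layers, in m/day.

0.226

Flow is perpendicular to layering, so the layers act in series and the equivalent K is the thickness-weighted harmonic mean.
Total thickness L = 5.02 + 9.08 + 9.37 = 23.47 m.
Σ(b_i/K_i) = 5.02/206 + 9.08/0.104 + 9.37/0.572 = 103.7 d.
K_eq = L / Σ(b_i/K_i) = 23.47 / 103.7 = 0.2263 m/day.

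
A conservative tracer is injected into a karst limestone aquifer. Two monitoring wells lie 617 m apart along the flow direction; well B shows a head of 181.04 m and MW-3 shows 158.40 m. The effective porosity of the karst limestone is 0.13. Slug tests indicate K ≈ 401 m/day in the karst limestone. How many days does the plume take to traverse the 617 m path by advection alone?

Hydraulic gradient i = (181.04 − 158.40) / 617 = 22.64 / 617 = 0.03669.
Darcy flux q = K · i = 401.0 × 0.03669 = 14.71 m/day.
Seepage velocity v = q / n_e = 14.71 / 0.13 = 113.2 m/day.
Travel time t = L / v = 617 / 113.2 = 5.451 days.

5.45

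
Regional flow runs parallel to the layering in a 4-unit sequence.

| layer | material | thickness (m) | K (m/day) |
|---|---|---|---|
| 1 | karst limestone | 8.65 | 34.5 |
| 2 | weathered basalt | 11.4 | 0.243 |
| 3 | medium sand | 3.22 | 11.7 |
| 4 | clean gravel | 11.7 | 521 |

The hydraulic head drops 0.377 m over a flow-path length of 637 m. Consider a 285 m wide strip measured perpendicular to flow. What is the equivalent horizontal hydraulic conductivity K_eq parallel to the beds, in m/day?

184

Flow is parallel to layering, so each bed carries its own Darcy discharge and the transmissivities add.
Σ(K_i·b_i) = 34.5×8.65 + 0.243×11.4 + 11.7×3.22 + 521×11.7 = 6435 m²/day.
Total thickness b = 34.97 m, so K_eq = Σ(K_i·b_i)/b = 184.0 m/day.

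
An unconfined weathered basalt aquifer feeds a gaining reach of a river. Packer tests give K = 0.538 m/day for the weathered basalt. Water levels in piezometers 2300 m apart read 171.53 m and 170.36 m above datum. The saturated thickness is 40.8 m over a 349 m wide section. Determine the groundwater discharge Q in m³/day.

Cross-sectional area A = 349 × 40.8 = 14239 m².
Hydraulic gradient i = (171.53 − 170.36) / 2300 = 1.17 / 2300 = 0.0005087.
Darcy's law: Q = K · A · i = 0.5380 × 14239 × 0.0005087 = 3.897 m³/day.

3.90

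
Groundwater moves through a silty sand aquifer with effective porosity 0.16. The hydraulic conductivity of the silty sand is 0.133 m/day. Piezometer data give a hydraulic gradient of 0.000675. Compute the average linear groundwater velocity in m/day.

Hydraulic gradient i = 0.000675.
Darcy flux q = K · i = 0.1330 × 0.0006750 = 8.978e-05 m/day.
Seepage velocity v = q / n_e = 8.978e-05 / 0.16 = 0.0005611 m/day.

0.000561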